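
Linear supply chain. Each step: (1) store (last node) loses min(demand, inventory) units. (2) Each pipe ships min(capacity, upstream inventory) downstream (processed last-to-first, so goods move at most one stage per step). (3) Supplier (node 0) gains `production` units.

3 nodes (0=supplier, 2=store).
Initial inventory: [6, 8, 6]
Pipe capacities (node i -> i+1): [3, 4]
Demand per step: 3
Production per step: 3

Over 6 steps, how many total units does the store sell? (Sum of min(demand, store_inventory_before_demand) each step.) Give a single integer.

Answer: 18

Derivation:
Step 1: sold=3 (running total=3) -> [6 7 7]
Step 2: sold=3 (running total=6) -> [6 6 8]
Step 3: sold=3 (running total=9) -> [6 5 9]
Step 4: sold=3 (running total=12) -> [6 4 10]
Step 5: sold=3 (running total=15) -> [6 3 11]
Step 6: sold=3 (running total=18) -> [6 3 11]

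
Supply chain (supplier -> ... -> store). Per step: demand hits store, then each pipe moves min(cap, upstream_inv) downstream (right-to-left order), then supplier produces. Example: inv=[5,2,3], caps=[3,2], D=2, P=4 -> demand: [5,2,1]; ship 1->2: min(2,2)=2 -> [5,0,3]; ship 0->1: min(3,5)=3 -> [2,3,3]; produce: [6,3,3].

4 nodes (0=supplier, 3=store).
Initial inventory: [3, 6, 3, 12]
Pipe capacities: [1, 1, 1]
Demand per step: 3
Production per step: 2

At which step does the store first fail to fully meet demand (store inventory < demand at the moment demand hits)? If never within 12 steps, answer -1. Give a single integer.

Step 1: demand=3,sold=3 ship[2->3]=1 ship[1->2]=1 ship[0->1]=1 prod=2 -> [4 6 3 10]
Step 2: demand=3,sold=3 ship[2->3]=1 ship[1->2]=1 ship[0->1]=1 prod=2 -> [5 6 3 8]
Step 3: demand=3,sold=3 ship[2->3]=1 ship[1->2]=1 ship[0->1]=1 prod=2 -> [6 6 3 6]
Step 4: demand=3,sold=3 ship[2->3]=1 ship[1->2]=1 ship[0->1]=1 prod=2 -> [7 6 3 4]
Step 5: demand=3,sold=3 ship[2->3]=1 ship[1->2]=1 ship[0->1]=1 prod=2 -> [8 6 3 2]
Step 6: demand=3,sold=2 ship[2->3]=1 ship[1->2]=1 ship[0->1]=1 prod=2 -> [9 6 3 1]
Step 7: demand=3,sold=1 ship[2->3]=1 ship[1->2]=1 ship[0->1]=1 prod=2 -> [10 6 3 1]
Step 8: demand=3,sold=1 ship[2->3]=1 ship[1->2]=1 ship[0->1]=1 prod=2 -> [11 6 3 1]
Step 9: demand=3,sold=1 ship[2->3]=1 ship[1->2]=1 ship[0->1]=1 prod=2 -> [12 6 3 1]
Step 10: demand=3,sold=1 ship[2->3]=1 ship[1->2]=1 ship[0->1]=1 prod=2 -> [13 6 3 1]
Step 11: demand=3,sold=1 ship[2->3]=1 ship[1->2]=1 ship[0->1]=1 prod=2 -> [14 6 3 1]
Step 12: demand=3,sold=1 ship[2->3]=1 ship[1->2]=1 ship[0->1]=1 prod=2 -> [15 6 3 1]
First stockout at step 6

6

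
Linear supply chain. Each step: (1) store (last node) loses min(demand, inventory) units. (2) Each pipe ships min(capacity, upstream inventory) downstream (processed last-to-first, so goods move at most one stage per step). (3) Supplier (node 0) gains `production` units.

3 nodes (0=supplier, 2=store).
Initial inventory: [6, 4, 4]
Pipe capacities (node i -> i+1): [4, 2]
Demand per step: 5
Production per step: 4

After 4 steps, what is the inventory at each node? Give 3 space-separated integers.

Step 1: demand=5,sold=4 ship[1->2]=2 ship[0->1]=4 prod=4 -> inv=[6 6 2]
Step 2: demand=5,sold=2 ship[1->2]=2 ship[0->1]=4 prod=4 -> inv=[6 8 2]
Step 3: demand=5,sold=2 ship[1->2]=2 ship[0->1]=4 prod=4 -> inv=[6 10 2]
Step 4: demand=5,sold=2 ship[1->2]=2 ship[0->1]=4 prod=4 -> inv=[6 12 2]

6 12 2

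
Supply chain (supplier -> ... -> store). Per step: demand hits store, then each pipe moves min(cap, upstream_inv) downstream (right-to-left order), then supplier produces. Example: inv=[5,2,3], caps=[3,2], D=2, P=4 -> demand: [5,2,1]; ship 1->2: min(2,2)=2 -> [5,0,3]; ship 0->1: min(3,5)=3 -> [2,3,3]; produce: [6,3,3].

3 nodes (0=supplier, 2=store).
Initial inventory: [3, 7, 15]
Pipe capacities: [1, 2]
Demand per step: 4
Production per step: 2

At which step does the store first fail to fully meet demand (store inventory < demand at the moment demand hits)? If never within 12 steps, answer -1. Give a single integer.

Step 1: demand=4,sold=4 ship[1->2]=2 ship[0->1]=1 prod=2 -> [4 6 13]
Step 2: demand=4,sold=4 ship[1->2]=2 ship[0->1]=1 prod=2 -> [5 5 11]
Step 3: demand=4,sold=4 ship[1->2]=2 ship[0->1]=1 prod=2 -> [6 4 9]
Step 4: demand=4,sold=4 ship[1->2]=2 ship[0->1]=1 prod=2 -> [7 3 7]
Step 5: demand=4,sold=4 ship[1->2]=2 ship[0->1]=1 prod=2 -> [8 2 5]
Step 6: demand=4,sold=4 ship[1->2]=2 ship[0->1]=1 prod=2 -> [9 1 3]
Step 7: demand=4,sold=3 ship[1->2]=1 ship[0->1]=1 prod=2 -> [10 1 1]
Step 8: demand=4,sold=1 ship[1->2]=1 ship[0->1]=1 prod=2 -> [11 1 1]
Step 9: demand=4,sold=1 ship[1->2]=1 ship[0->1]=1 prod=2 -> [12 1 1]
Step 10: demand=4,sold=1 ship[1->2]=1 ship[0->1]=1 prod=2 -> [13 1 1]
Step 11: demand=4,sold=1 ship[1->2]=1 ship[0->1]=1 prod=2 -> [14 1 1]
Step 12: demand=4,sold=1 ship[1->2]=1 ship[0->1]=1 prod=2 -> [15 1 1]
First stockout at step 7

7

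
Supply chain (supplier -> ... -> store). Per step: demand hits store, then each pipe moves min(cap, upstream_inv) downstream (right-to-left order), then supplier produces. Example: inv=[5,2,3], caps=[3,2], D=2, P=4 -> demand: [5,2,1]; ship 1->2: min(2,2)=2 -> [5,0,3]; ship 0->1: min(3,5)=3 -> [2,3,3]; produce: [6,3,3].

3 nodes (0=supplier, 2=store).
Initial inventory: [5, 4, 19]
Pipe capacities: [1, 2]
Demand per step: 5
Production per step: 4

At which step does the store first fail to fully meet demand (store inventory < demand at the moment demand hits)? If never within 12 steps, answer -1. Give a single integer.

Step 1: demand=5,sold=5 ship[1->2]=2 ship[0->1]=1 prod=4 -> [8 3 16]
Step 2: demand=5,sold=5 ship[1->2]=2 ship[0->1]=1 prod=4 -> [11 2 13]
Step 3: demand=5,sold=5 ship[1->2]=2 ship[0->1]=1 prod=4 -> [14 1 10]
Step 4: demand=5,sold=5 ship[1->2]=1 ship[0->1]=1 prod=4 -> [17 1 6]
Step 5: demand=5,sold=5 ship[1->2]=1 ship[0->1]=1 prod=4 -> [20 1 2]
Step 6: demand=5,sold=2 ship[1->2]=1 ship[0->1]=1 prod=4 -> [23 1 1]
Step 7: demand=5,sold=1 ship[1->2]=1 ship[0->1]=1 prod=4 -> [26 1 1]
Step 8: demand=5,sold=1 ship[1->2]=1 ship[0->1]=1 prod=4 -> [29 1 1]
Step 9: demand=5,sold=1 ship[1->2]=1 ship[0->1]=1 prod=4 -> [32 1 1]
Step 10: demand=5,sold=1 ship[1->2]=1 ship[0->1]=1 prod=4 -> [35 1 1]
Step 11: demand=5,sold=1 ship[1->2]=1 ship[0->1]=1 prod=4 -> [38 1 1]
Step 12: demand=5,sold=1 ship[1->2]=1 ship[0->1]=1 prod=4 -> [41 1 1]
First stockout at step 6

6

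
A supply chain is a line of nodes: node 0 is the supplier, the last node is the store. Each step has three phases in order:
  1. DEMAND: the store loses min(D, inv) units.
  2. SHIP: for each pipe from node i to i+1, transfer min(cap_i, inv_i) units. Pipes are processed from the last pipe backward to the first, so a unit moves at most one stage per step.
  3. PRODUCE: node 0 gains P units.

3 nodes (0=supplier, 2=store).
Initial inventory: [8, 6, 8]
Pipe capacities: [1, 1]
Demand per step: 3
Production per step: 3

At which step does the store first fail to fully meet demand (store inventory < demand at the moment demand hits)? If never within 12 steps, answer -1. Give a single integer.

Step 1: demand=3,sold=3 ship[1->2]=1 ship[0->1]=1 prod=3 -> [10 6 6]
Step 2: demand=3,sold=3 ship[1->2]=1 ship[0->1]=1 prod=3 -> [12 6 4]
Step 3: demand=3,sold=3 ship[1->2]=1 ship[0->1]=1 prod=3 -> [14 6 2]
Step 4: demand=3,sold=2 ship[1->2]=1 ship[0->1]=1 prod=3 -> [16 6 1]
Step 5: demand=3,sold=1 ship[1->2]=1 ship[0->1]=1 prod=3 -> [18 6 1]
Step 6: demand=3,sold=1 ship[1->2]=1 ship[0->1]=1 prod=3 -> [20 6 1]
Step 7: demand=3,sold=1 ship[1->2]=1 ship[0->1]=1 prod=3 -> [22 6 1]
Step 8: demand=3,sold=1 ship[1->2]=1 ship[0->1]=1 prod=3 -> [24 6 1]
Step 9: demand=3,sold=1 ship[1->2]=1 ship[0->1]=1 prod=3 -> [26 6 1]
Step 10: demand=3,sold=1 ship[1->2]=1 ship[0->1]=1 prod=3 -> [28 6 1]
Step 11: demand=3,sold=1 ship[1->2]=1 ship[0->1]=1 prod=3 -> [30 6 1]
Step 12: demand=3,sold=1 ship[1->2]=1 ship[0->1]=1 prod=3 -> [32 6 1]
First stockout at step 4

4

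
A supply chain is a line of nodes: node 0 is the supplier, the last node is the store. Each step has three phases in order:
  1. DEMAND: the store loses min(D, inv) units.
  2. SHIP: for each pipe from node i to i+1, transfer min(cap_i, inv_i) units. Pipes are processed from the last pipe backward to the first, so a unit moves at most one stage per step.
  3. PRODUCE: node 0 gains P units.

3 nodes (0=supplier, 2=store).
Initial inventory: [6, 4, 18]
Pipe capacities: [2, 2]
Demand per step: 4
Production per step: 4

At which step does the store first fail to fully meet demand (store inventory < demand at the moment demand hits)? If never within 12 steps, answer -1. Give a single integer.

Step 1: demand=4,sold=4 ship[1->2]=2 ship[0->1]=2 prod=4 -> [8 4 16]
Step 2: demand=4,sold=4 ship[1->2]=2 ship[0->1]=2 prod=4 -> [10 4 14]
Step 3: demand=4,sold=4 ship[1->2]=2 ship[0->1]=2 prod=4 -> [12 4 12]
Step 4: demand=4,sold=4 ship[1->2]=2 ship[0->1]=2 prod=4 -> [14 4 10]
Step 5: demand=4,sold=4 ship[1->2]=2 ship[0->1]=2 prod=4 -> [16 4 8]
Step 6: demand=4,sold=4 ship[1->2]=2 ship[0->1]=2 prod=4 -> [18 4 6]
Step 7: demand=4,sold=4 ship[1->2]=2 ship[0->1]=2 prod=4 -> [20 4 4]
Step 8: demand=4,sold=4 ship[1->2]=2 ship[0->1]=2 prod=4 -> [22 4 2]
Step 9: demand=4,sold=2 ship[1->2]=2 ship[0->1]=2 prod=4 -> [24 4 2]
Step 10: demand=4,sold=2 ship[1->2]=2 ship[0->1]=2 prod=4 -> [26 4 2]
Step 11: demand=4,sold=2 ship[1->2]=2 ship[0->1]=2 prod=4 -> [28 4 2]
Step 12: demand=4,sold=2 ship[1->2]=2 ship[0->1]=2 prod=4 -> [30 4 2]
First stockout at step 9

9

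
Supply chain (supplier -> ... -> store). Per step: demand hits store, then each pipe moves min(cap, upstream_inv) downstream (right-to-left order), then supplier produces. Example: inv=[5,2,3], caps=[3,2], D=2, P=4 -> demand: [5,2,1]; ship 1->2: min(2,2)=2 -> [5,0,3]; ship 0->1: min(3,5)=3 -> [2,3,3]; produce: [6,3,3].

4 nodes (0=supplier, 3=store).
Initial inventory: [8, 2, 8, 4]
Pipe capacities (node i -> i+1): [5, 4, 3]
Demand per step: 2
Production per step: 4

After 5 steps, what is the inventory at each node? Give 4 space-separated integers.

Step 1: demand=2,sold=2 ship[2->3]=3 ship[1->2]=2 ship[0->1]=5 prod=4 -> inv=[7 5 7 5]
Step 2: demand=2,sold=2 ship[2->3]=3 ship[1->2]=4 ship[0->1]=5 prod=4 -> inv=[6 6 8 6]
Step 3: demand=2,sold=2 ship[2->3]=3 ship[1->2]=4 ship[0->1]=5 prod=4 -> inv=[5 7 9 7]
Step 4: demand=2,sold=2 ship[2->3]=3 ship[1->2]=4 ship[0->1]=5 prod=4 -> inv=[4 8 10 8]
Step 5: demand=2,sold=2 ship[2->3]=3 ship[1->2]=4 ship[0->1]=4 prod=4 -> inv=[4 8 11 9]

4 8 11 9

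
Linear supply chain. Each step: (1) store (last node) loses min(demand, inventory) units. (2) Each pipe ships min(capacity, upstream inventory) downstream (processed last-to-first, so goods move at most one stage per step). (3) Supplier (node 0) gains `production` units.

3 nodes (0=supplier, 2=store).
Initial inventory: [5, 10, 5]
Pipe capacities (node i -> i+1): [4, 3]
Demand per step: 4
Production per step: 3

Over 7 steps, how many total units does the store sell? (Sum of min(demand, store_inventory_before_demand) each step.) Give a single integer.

Answer: 23

Derivation:
Step 1: sold=4 (running total=4) -> [4 11 4]
Step 2: sold=4 (running total=8) -> [3 12 3]
Step 3: sold=3 (running total=11) -> [3 12 3]
Step 4: sold=3 (running total=14) -> [3 12 3]
Step 5: sold=3 (running total=17) -> [3 12 3]
Step 6: sold=3 (running total=20) -> [3 12 3]
Step 7: sold=3 (running total=23) -> [3 12 3]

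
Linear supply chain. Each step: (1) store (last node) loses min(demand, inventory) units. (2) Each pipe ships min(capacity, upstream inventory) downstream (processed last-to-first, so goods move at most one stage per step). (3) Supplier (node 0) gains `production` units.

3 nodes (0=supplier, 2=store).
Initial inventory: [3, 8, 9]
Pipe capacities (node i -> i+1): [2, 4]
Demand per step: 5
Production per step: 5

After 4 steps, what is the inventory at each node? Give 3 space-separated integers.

Step 1: demand=5,sold=5 ship[1->2]=4 ship[0->1]=2 prod=5 -> inv=[6 6 8]
Step 2: demand=5,sold=5 ship[1->2]=4 ship[0->1]=2 prod=5 -> inv=[9 4 7]
Step 3: demand=5,sold=5 ship[1->2]=4 ship[0->1]=2 prod=5 -> inv=[12 2 6]
Step 4: demand=5,sold=5 ship[1->2]=2 ship[0->1]=2 prod=5 -> inv=[15 2 3]

15 2 3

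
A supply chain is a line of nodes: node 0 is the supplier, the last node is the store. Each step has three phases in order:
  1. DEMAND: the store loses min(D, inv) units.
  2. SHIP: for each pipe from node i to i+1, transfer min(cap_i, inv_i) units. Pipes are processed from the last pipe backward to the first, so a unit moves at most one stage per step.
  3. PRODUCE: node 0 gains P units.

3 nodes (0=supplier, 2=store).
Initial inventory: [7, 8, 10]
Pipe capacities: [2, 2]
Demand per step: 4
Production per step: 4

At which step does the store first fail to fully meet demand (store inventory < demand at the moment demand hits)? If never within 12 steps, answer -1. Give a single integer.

Step 1: demand=4,sold=4 ship[1->2]=2 ship[0->1]=2 prod=4 -> [9 8 8]
Step 2: demand=4,sold=4 ship[1->2]=2 ship[0->1]=2 prod=4 -> [11 8 6]
Step 3: demand=4,sold=4 ship[1->2]=2 ship[0->1]=2 prod=4 -> [13 8 4]
Step 4: demand=4,sold=4 ship[1->2]=2 ship[0->1]=2 prod=4 -> [15 8 2]
Step 5: demand=4,sold=2 ship[1->2]=2 ship[0->1]=2 prod=4 -> [17 8 2]
Step 6: demand=4,sold=2 ship[1->2]=2 ship[0->1]=2 prod=4 -> [19 8 2]
Step 7: demand=4,sold=2 ship[1->2]=2 ship[0->1]=2 prod=4 -> [21 8 2]
Step 8: demand=4,sold=2 ship[1->2]=2 ship[0->1]=2 prod=4 -> [23 8 2]
Step 9: demand=4,sold=2 ship[1->2]=2 ship[0->1]=2 prod=4 -> [25 8 2]
Step 10: demand=4,sold=2 ship[1->2]=2 ship[0->1]=2 prod=4 -> [27 8 2]
Step 11: demand=4,sold=2 ship[1->2]=2 ship[0->1]=2 prod=4 -> [29 8 2]
Step 12: demand=4,sold=2 ship[1->2]=2 ship[0->1]=2 prod=4 -> [31 8 2]
First stockout at step 5

5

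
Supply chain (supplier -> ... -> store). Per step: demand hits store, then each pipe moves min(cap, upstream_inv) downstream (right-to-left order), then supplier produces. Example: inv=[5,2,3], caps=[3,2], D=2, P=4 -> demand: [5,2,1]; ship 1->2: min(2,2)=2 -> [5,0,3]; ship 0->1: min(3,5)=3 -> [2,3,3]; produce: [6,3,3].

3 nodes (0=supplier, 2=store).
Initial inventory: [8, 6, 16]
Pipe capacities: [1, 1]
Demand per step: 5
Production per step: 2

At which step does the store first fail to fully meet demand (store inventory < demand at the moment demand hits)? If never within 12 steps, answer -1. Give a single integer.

Step 1: demand=5,sold=5 ship[1->2]=1 ship[0->1]=1 prod=2 -> [9 6 12]
Step 2: demand=5,sold=5 ship[1->2]=1 ship[0->1]=1 prod=2 -> [10 6 8]
Step 3: demand=5,sold=5 ship[1->2]=1 ship[0->1]=1 prod=2 -> [11 6 4]
Step 4: demand=5,sold=4 ship[1->2]=1 ship[0->1]=1 prod=2 -> [12 6 1]
Step 5: demand=5,sold=1 ship[1->2]=1 ship[0->1]=1 prod=2 -> [13 6 1]
Step 6: demand=5,sold=1 ship[1->2]=1 ship[0->1]=1 prod=2 -> [14 6 1]
Step 7: demand=5,sold=1 ship[1->2]=1 ship[0->1]=1 prod=2 -> [15 6 1]
Step 8: demand=5,sold=1 ship[1->2]=1 ship[0->1]=1 prod=2 -> [16 6 1]
Step 9: demand=5,sold=1 ship[1->2]=1 ship[0->1]=1 prod=2 -> [17 6 1]
Step 10: demand=5,sold=1 ship[1->2]=1 ship[0->1]=1 prod=2 -> [18 6 1]
Step 11: demand=5,sold=1 ship[1->2]=1 ship[0->1]=1 prod=2 -> [19 6 1]
Step 12: demand=5,sold=1 ship[1->2]=1 ship[0->1]=1 prod=2 -> [20 6 1]
First stockout at step 4

4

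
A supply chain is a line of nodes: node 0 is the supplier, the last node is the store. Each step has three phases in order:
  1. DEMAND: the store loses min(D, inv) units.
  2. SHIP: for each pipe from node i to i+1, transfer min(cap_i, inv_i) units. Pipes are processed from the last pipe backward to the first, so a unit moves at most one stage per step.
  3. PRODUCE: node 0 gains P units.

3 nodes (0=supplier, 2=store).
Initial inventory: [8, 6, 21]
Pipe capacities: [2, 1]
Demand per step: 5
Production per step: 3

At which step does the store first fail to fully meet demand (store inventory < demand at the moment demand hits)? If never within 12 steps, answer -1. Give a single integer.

Step 1: demand=5,sold=5 ship[1->2]=1 ship[0->1]=2 prod=3 -> [9 7 17]
Step 2: demand=5,sold=5 ship[1->2]=1 ship[0->1]=2 prod=3 -> [10 8 13]
Step 3: demand=5,sold=5 ship[1->2]=1 ship[0->1]=2 prod=3 -> [11 9 9]
Step 4: demand=5,sold=5 ship[1->2]=1 ship[0->1]=2 prod=3 -> [12 10 5]
Step 5: demand=5,sold=5 ship[1->2]=1 ship[0->1]=2 prod=3 -> [13 11 1]
Step 6: demand=5,sold=1 ship[1->2]=1 ship[0->1]=2 prod=3 -> [14 12 1]
Step 7: demand=5,sold=1 ship[1->2]=1 ship[0->1]=2 prod=3 -> [15 13 1]
Step 8: demand=5,sold=1 ship[1->2]=1 ship[0->1]=2 prod=3 -> [16 14 1]
Step 9: demand=5,sold=1 ship[1->2]=1 ship[0->1]=2 prod=3 -> [17 15 1]
Step 10: demand=5,sold=1 ship[1->2]=1 ship[0->1]=2 prod=3 -> [18 16 1]
Step 11: demand=5,sold=1 ship[1->2]=1 ship[0->1]=2 prod=3 -> [19 17 1]
Step 12: demand=5,sold=1 ship[1->2]=1 ship[0->1]=2 prod=3 -> [20 18 1]
First stockout at step 6

6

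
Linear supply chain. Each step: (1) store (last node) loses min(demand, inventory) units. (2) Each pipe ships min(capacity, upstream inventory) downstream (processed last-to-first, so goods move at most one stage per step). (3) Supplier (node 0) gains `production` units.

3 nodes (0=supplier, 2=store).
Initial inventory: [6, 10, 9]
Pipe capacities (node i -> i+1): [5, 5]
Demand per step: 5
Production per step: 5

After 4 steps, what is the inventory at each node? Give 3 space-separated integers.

Step 1: demand=5,sold=5 ship[1->2]=5 ship[0->1]=5 prod=5 -> inv=[6 10 9]
Step 2: demand=5,sold=5 ship[1->2]=5 ship[0->1]=5 prod=5 -> inv=[6 10 9]
Step 3: demand=5,sold=5 ship[1->2]=5 ship[0->1]=5 prod=5 -> inv=[6 10 9]
Step 4: demand=5,sold=5 ship[1->2]=5 ship[0->1]=5 prod=5 -> inv=[6 10 9]

6 10 9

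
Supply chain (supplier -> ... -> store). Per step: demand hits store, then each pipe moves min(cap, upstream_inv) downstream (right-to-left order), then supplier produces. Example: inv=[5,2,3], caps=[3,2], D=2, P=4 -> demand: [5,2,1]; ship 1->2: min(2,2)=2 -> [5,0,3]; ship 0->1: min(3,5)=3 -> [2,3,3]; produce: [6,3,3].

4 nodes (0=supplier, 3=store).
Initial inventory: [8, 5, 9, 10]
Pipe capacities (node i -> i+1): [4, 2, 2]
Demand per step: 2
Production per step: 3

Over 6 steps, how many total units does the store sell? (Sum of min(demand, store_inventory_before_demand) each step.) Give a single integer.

Answer: 12

Derivation:
Step 1: sold=2 (running total=2) -> [7 7 9 10]
Step 2: sold=2 (running total=4) -> [6 9 9 10]
Step 3: sold=2 (running total=6) -> [5 11 9 10]
Step 4: sold=2 (running total=8) -> [4 13 9 10]
Step 5: sold=2 (running total=10) -> [3 15 9 10]
Step 6: sold=2 (running total=12) -> [3 16 9 10]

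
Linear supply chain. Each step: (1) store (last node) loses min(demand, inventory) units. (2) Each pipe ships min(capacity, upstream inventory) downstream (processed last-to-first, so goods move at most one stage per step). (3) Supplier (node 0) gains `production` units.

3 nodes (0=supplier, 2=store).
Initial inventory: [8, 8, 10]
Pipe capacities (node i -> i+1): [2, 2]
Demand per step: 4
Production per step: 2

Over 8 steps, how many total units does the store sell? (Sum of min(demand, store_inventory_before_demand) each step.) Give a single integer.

Answer: 24

Derivation:
Step 1: sold=4 (running total=4) -> [8 8 8]
Step 2: sold=4 (running total=8) -> [8 8 6]
Step 3: sold=4 (running total=12) -> [8 8 4]
Step 4: sold=4 (running total=16) -> [8 8 2]
Step 5: sold=2 (running total=18) -> [8 8 2]
Step 6: sold=2 (running total=20) -> [8 8 2]
Step 7: sold=2 (running total=22) -> [8 8 2]
Step 8: sold=2 (running total=24) -> [8 8 2]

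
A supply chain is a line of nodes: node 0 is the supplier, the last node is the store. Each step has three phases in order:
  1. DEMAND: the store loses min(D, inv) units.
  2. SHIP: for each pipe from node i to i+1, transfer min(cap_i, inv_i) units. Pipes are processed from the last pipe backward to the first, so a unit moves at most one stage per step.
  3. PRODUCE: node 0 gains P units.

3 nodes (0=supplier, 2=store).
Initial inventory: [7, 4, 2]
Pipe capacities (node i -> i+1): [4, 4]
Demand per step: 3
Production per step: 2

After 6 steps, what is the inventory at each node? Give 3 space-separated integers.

Step 1: demand=3,sold=2 ship[1->2]=4 ship[0->1]=4 prod=2 -> inv=[5 4 4]
Step 2: demand=3,sold=3 ship[1->2]=4 ship[0->1]=4 prod=2 -> inv=[3 4 5]
Step 3: demand=3,sold=3 ship[1->2]=4 ship[0->1]=3 prod=2 -> inv=[2 3 6]
Step 4: demand=3,sold=3 ship[1->2]=3 ship[0->1]=2 prod=2 -> inv=[2 2 6]
Step 5: demand=3,sold=3 ship[1->2]=2 ship[0->1]=2 prod=2 -> inv=[2 2 5]
Step 6: demand=3,sold=3 ship[1->2]=2 ship[0->1]=2 prod=2 -> inv=[2 2 4]

2 2 4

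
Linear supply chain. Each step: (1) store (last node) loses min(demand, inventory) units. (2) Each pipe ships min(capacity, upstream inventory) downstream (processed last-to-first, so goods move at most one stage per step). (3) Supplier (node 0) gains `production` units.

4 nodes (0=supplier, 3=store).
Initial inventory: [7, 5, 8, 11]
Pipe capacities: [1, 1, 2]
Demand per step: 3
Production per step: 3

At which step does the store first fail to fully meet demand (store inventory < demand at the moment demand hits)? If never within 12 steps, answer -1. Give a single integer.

Step 1: demand=3,sold=3 ship[2->3]=2 ship[1->2]=1 ship[0->1]=1 prod=3 -> [9 5 7 10]
Step 2: demand=3,sold=3 ship[2->3]=2 ship[1->2]=1 ship[0->1]=1 prod=3 -> [11 5 6 9]
Step 3: demand=3,sold=3 ship[2->3]=2 ship[1->2]=1 ship[0->1]=1 prod=3 -> [13 5 5 8]
Step 4: demand=3,sold=3 ship[2->3]=2 ship[1->2]=1 ship[0->1]=1 prod=3 -> [15 5 4 7]
Step 5: demand=3,sold=3 ship[2->3]=2 ship[1->2]=1 ship[0->1]=1 prod=3 -> [17 5 3 6]
Step 6: demand=3,sold=3 ship[2->3]=2 ship[1->2]=1 ship[0->1]=1 prod=3 -> [19 5 2 5]
Step 7: demand=3,sold=3 ship[2->3]=2 ship[1->2]=1 ship[0->1]=1 prod=3 -> [21 5 1 4]
Step 8: demand=3,sold=3 ship[2->3]=1 ship[1->2]=1 ship[0->1]=1 prod=3 -> [23 5 1 2]
Step 9: demand=3,sold=2 ship[2->3]=1 ship[1->2]=1 ship[0->1]=1 prod=3 -> [25 5 1 1]
Step 10: demand=3,sold=1 ship[2->3]=1 ship[1->2]=1 ship[0->1]=1 prod=3 -> [27 5 1 1]
Step 11: demand=3,sold=1 ship[2->3]=1 ship[1->2]=1 ship[0->1]=1 prod=3 -> [29 5 1 1]
Step 12: demand=3,sold=1 ship[2->3]=1 ship[1->2]=1 ship[0->1]=1 prod=3 -> [31 5 1 1]
First stockout at step 9

9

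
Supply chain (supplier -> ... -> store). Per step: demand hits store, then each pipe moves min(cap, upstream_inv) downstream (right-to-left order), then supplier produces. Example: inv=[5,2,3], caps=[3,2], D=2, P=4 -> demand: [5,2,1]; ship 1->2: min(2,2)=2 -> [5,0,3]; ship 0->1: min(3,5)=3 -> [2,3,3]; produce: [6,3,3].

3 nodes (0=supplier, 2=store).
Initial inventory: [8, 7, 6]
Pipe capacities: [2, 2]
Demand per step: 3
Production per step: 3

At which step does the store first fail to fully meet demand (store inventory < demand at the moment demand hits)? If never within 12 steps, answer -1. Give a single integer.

Step 1: demand=3,sold=3 ship[1->2]=2 ship[0->1]=2 prod=3 -> [9 7 5]
Step 2: demand=3,sold=3 ship[1->2]=2 ship[0->1]=2 prod=3 -> [10 7 4]
Step 3: demand=3,sold=3 ship[1->2]=2 ship[0->1]=2 prod=3 -> [11 7 3]
Step 4: demand=3,sold=3 ship[1->2]=2 ship[0->1]=2 prod=3 -> [12 7 2]
Step 5: demand=3,sold=2 ship[1->2]=2 ship[0->1]=2 prod=3 -> [13 7 2]
Step 6: demand=3,sold=2 ship[1->2]=2 ship[0->1]=2 prod=3 -> [14 7 2]
Step 7: demand=3,sold=2 ship[1->2]=2 ship[0->1]=2 prod=3 -> [15 7 2]
Step 8: demand=3,sold=2 ship[1->2]=2 ship[0->1]=2 prod=3 -> [16 7 2]
Step 9: demand=3,sold=2 ship[1->2]=2 ship[0->1]=2 prod=3 -> [17 7 2]
Step 10: demand=3,sold=2 ship[1->2]=2 ship[0->1]=2 prod=3 -> [18 7 2]
Step 11: demand=3,sold=2 ship[1->2]=2 ship[0->1]=2 prod=3 -> [19 7 2]
Step 12: demand=3,sold=2 ship[1->2]=2 ship[0->1]=2 prod=3 -> [20 7 2]
First stockout at step 5

5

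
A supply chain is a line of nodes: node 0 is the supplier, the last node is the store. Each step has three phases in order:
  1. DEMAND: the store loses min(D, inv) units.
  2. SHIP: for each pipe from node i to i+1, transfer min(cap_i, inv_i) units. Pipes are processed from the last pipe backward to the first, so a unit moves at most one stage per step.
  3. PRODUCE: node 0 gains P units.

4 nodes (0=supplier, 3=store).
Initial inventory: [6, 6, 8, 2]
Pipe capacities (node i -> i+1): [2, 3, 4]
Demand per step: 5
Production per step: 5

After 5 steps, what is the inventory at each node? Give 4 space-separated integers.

Step 1: demand=5,sold=2 ship[2->3]=4 ship[1->2]=3 ship[0->1]=2 prod=5 -> inv=[9 5 7 4]
Step 2: demand=5,sold=4 ship[2->3]=4 ship[1->2]=3 ship[0->1]=2 prod=5 -> inv=[12 4 6 4]
Step 3: demand=5,sold=4 ship[2->3]=4 ship[1->2]=3 ship[0->1]=2 prod=5 -> inv=[15 3 5 4]
Step 4: demand=5,sold=4 ship[2->3]=4 ship[1->2]=3 ship[0->1]=2 prod=5 -> inv=[18 2 4 4]
Step 5: demand=5,sold=4 ship[2->3]=4 ship[1->2]=2 ship[0->1]=2 prod=5 -> inv=[21 2 2 4]

21 2 2 4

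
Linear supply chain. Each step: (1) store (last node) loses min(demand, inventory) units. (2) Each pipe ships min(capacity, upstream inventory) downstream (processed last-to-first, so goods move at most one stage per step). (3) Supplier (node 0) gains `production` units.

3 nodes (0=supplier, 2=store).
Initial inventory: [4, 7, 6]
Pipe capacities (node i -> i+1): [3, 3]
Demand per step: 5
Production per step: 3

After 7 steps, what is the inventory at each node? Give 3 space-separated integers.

Step 1: demand=5,sold=5 ship[1->2]=3 ship[0->1]=3 prod=3 -> inv=[4 7 4]
Step 2: demand=5,sold=4 ship[1->2]=3 ship[0->1]=3 prod=3 -> inv=[4 7 3]
Step 3: demand=5,sold=3 ship[1->2]=3 ship[0->1]=3 prod=3 -> inv=[4 7 3]
Step 4: demand=5,sold=3 ship[1->2]=3 ship[0->1]=3 prod=3 -> inv=[4 7 3]
Step 5: demand=5,sold=3 ship[1->2]=3 ship[0->1]=3 prod=3 -> inv=[4 7 3]
Step 6: demand=5,sold=3 ship[1->2]=3 ship[0->1]=3 prod=3 -> inv=[4 7 3]
Step 7: demand=5,sold=3 ship[1->2]=3 ship[0->1]=3 prod=3 -> inv=[4 7 3]

4 7 3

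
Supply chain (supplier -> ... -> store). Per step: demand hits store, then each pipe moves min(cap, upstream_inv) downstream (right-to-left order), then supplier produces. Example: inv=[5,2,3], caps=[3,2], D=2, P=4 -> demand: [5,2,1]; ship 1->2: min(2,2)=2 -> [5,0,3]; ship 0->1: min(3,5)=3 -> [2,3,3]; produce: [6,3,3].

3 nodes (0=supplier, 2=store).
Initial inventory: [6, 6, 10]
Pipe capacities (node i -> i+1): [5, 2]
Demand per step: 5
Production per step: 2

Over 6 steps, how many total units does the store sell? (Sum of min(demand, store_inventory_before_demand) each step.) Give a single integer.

Step 1: sold=5 (running total=5) -> [3 9 7]
Step 2: sold=5 (running total=10) -> [2 10 4]
Step 3: sold=4 (running total=14) -> [2 10 2]
Step 4: sold=2 (running total=16) -> [2 10 2]
Step 5: sold=2 (running total=18) -> [2 10 2]
Step 6: sold=2 (running total=20) -> [2 10 2]

Answer: 20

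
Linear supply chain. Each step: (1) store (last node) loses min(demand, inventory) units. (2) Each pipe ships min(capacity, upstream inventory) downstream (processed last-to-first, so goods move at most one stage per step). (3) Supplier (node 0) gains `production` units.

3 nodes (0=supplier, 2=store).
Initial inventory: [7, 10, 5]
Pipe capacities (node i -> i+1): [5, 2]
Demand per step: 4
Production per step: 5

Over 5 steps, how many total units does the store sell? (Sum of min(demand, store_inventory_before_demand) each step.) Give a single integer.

Step 1: sold=4 (running total=4) -> [7 13 3]
Step 2: sold=3 (running total=7) -> [7 16 2]
Step 3: sold=2 (running total=9) -> [7 19 2]
Step 4: sold=2 (running total=11) -> [7 22 2]
Step 5: sold=2 (running total=13) -> [7 25 2]

Answer: 13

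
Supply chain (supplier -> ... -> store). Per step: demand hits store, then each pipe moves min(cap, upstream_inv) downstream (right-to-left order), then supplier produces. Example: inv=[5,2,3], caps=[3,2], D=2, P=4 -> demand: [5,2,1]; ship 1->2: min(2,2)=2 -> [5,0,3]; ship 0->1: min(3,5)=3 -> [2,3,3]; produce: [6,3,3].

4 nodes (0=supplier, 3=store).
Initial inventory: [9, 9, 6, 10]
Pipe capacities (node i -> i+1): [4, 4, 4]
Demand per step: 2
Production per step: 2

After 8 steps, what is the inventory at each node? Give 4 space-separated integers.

Step 1: demand=2,sold=2 ship[2->3]=4 ship[1->2]=4 ship[0->1]=4 prod=2 -> inv=[7 9 6 12]
Step 2: demand=2,sold=2 ship[2->3]=4 ship[1->2]=4 ship[0->1]=4 prod=2 -> inv=[5 9 6 14]
Step 3: demand=2,sold=2 ship[2->3]=4 ship[1->2]=4 ship[0->1]=4 prod=2 -> inv=[3 9 6 16]
Step 4: demand=2,sold=2 ship[2->3]=4 ship[1->2]=4 ship[0->1]=3 prod=2 -> inv=[2 8 6 18]
Step 5: demand=2,sold=2 ship[2->3]=4 ship[1->2]=4 ship[0->1]=2 prod=2 -> inv=[2 6 6 20]
Step 6: demand=2,sold=2 ship[2->3]=4 ship[1->2]=4 ship[0->1]=2 prod=2 -> inv=[2 4 6 22]
Step 7: demand=2,sold=2 ship[2->3]=4 ship[1->2]=4 ship[0->1]=2 prod=2 -> inv=[2 2 6 24]
Step 8: demand=2,sold=2 ship[2->3]=4 ship[1->2]=2 ship[0->1]=2 prod=2 -> inv=[2 2 4 26]

2 2 4 26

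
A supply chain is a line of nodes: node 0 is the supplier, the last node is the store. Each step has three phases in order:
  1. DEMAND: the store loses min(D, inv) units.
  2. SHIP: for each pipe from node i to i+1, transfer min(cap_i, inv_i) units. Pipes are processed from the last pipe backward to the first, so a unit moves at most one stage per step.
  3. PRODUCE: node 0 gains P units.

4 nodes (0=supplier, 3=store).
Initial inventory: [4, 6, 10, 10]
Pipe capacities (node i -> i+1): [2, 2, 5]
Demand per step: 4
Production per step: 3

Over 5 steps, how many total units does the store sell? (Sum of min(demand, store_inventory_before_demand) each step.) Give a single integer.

Step 1: sold=4 (running total=4) -> [5 6 7 11]
Step 2: sold=4 (running total=8) -> [6 6 4 12]
Step 3: sold=4 (running total=12) -> [7 6 2 12]
Step 4: sold=4 (running total=16) -> [8 6 2 10]
Step 5: sold=4 (running total=20) -> [9 6 2 8]

Answer: 20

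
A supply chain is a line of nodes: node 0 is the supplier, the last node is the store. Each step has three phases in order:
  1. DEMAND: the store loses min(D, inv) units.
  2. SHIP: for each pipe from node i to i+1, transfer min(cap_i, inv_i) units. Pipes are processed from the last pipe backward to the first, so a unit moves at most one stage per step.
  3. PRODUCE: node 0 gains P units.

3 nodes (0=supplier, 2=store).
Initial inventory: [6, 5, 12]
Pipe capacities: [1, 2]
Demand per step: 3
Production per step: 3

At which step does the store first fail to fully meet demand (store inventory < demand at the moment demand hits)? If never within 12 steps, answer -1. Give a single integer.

Step 1: demand=3,sold=3 ship[1->2]=2 ship[0->1]=1 prod=3 -> [8 4 11]
Step 2: demand=3,sold=3 ship[1->2]=2 ship[0->1]=1 prod=3 -> [10 3 10]
Step 3: demand=3,sold=3 ship[1->2]=2 ship[0->1]=1 prod=3 -> [12 2 9]
Step 4: demand=3,sold=3 ship[1->2]=2 ship[0->1]=1 prod=3 -> [14 1 8]
Step 5: demand=3,sold=3 ship[1->2]=1 ship[0->1]=1 prod=3 -> [16 1 6]
Step 6: demand=3,sold=3 ship[1->2]=1 ship[0->1]=1 prod=3 -> [18 1 4]
Step 7: demand=3,sold=3 ship[1->2]=1 ship[0->1]=1 prod=3 -> [20 1 2]
Step 8: demand=3,sold=2 ship[1->2]=1 ship[0->1]=1 prod=3 -> [22 1 1]
Step 9: demand=3,sold=1 ship[1->2]=1 ship[0->1]=1 prod=3 -> [24 1 1]
Step 10: demand=3,sold=1 ship[1->2]=1 ship[0->1]=1 prod=3 -> [26 1 1]
Step 11: demand=3,sold=1 ship[1->2]=1 ship[0->1]=1 prod=3 -> [28 1 1]
Step 12: demand=3,sold=1 ship[1->2]=1 ship[0->1]=1 prod=3 -> [30 1 1]
First stockout at step 8

8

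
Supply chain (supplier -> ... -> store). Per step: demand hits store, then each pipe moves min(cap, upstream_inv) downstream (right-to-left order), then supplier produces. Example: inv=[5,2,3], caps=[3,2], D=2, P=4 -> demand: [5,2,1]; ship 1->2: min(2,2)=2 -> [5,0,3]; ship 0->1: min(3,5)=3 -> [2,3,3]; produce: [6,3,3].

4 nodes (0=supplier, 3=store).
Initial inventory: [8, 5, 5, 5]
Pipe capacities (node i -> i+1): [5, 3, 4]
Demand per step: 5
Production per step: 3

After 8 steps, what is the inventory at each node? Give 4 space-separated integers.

Step 1: demand=5,sold=5 ship[2->3]=4 ship[1->2]=3 ship[0->1]=5 prod=3 -> inv=[6 7 4 4]
Step 2: demand=5,sold=4 ship[2->3]=4 ship[1->2]=3 ship[0->1]=5 prod=3 -> inv=[4 9 3 4]
Step 3: demand=5,sold=4 ship[2->3]=3 ship[1->2]=3 ship[0->1]=4 prod=3 -> inv=[3 10 3 3]
Step 4: demand=5,sold=3 ship[2->3]=3 ship[1->2]=3 ship[0->1]=3 prod=3 -> inv=[3 10 3 3]
Step 5: demand=5,sold=3 ship[2->3]=3 ship[1->2]=3 ship[0->1]=3 prod=3 -> inv=[3 10 3 3]
Step 6: demand=5,sold=3 ship[2->3]=3 ship[1->2]=3 ship[0->1]=3 prod=3 -> inv=[3 10 3 3]
Step 7: demand=5,sold=3 ship[2->3]=3 ship[1->2]=3 ship[0->1]=3 prod=3 -> inv=[3 10 3 3]
Step 8: demand=5,sold=3 ship[2->3]=3 ship[1->2]=3 ship[0->1]=3 prod=3 -> inv=[3 10 3 3]

3 10 3 3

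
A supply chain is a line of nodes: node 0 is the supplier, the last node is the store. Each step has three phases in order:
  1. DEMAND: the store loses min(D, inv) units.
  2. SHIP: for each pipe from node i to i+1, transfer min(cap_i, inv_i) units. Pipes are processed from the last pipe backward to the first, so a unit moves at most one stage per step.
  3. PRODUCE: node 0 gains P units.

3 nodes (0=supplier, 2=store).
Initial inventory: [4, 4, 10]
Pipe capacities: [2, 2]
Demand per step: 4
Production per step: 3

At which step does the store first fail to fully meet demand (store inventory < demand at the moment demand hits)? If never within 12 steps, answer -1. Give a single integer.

Step 1: demand=4,sold=4 ship[1->2]=2 ship[0->1]=2 prod=3 -> [5 4 8]
Step 2: demand=4,sold=4 ship[1->2]=2 ship[0->1]=2 prod=3 -> [6 4 6]
Step 3: demand=4,sold=4 ship[1->2]=2 ship[0->1]=2 prod=3 -> [7 4 4]
Step 4: demand=4,sold=4 ship[1->2]=2 ship[0->1]=2 prod=3 -> [8 4 2]
Step 5: demand=4,sold=2 ship[1->2]=2 ship[0->1]=2 prod=3 -> [9 4 2]
Step 6: demand=4,sold=2 ship[1->2]=2 ship[0->1]=2 prod=3 -> [10 4 2]
Step 7: demand=4,sold=2 ship[1->2]=2 ship[0->1]=2 prod=3 -> [11 4 2]
Step 8: demand=4,sold=2 ship[1->2]=2 ship[0->1]=2 prod=3 -> [12 4 2]
Step 9: demand=4,sold=2 ship[1->2]=2 ship[0->1]=2 prod=3 -> [13 4 2]
Step 10: demand=4,sold=2 ship[1->2]=2 ship[0->1]=2 prod=3 -> [14 4 2]
Step 11: demand=4,sold=2 ship[1->2]=2 ship[0->1]=2 prod=3 -> [15 4 2]
Step 12: demand=4,sold=2 ship[1->2]=2 ship[0->1]=2 prod=3 -> [16 4 2]
First stockout at step 5

5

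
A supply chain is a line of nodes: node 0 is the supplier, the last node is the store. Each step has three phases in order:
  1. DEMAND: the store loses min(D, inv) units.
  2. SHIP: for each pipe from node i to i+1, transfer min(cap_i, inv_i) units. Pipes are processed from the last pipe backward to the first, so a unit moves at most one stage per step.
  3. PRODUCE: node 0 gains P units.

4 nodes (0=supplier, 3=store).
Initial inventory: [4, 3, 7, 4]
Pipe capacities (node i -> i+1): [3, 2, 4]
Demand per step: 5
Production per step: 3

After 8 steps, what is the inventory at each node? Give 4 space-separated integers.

Step 1: demand=5,sold=4 ship[2->3]=4 ship[1->2]=2 ship[0->1]=3 prod=3 -> inv=[4 4 5 4]
Step 2: demand=5,sold=4 ship[2->3]=4 ship[1->2]=2 ship[0->1]=3 prod=3 -> inv=[4 5 3 4]
Step 3: demand=5,sold=4 ship[2->3]=3 ship[1->2]=2 ship[0->1]=3 prod=3 -> inv=[4 6 2 3]
Step 4: demand=5,sold=3 ship[2->3]=2 ship[1->2]=2 ship[0->1]=3 prod=3 -> inv=[4 7 2 2]
Step 5: demand=5,sold=2 ship[2->3]=2 ship[1->2]=2 ship[0->1]=3 prod=3 -> inv=[4 8 2 2]
Step 6: demand=5,sold=2 ship[2->3]=2 ship[1->2]=2 ship[0->1]=3 prod=3 -> inv=[4 9 2 2]
Step 7: demand=5,sold=2 ship[2->3]=2 ship[1->2]=2 ship[0->1]=3 prod=3 -> inv=[4 10 2 2]
Step 8: demand=5,sold=2 ship[2->3]=2 ship[1->2]=2 ship[0->1]=3 prod=3 -> inv=[4 11 2 2]

4 11 2 2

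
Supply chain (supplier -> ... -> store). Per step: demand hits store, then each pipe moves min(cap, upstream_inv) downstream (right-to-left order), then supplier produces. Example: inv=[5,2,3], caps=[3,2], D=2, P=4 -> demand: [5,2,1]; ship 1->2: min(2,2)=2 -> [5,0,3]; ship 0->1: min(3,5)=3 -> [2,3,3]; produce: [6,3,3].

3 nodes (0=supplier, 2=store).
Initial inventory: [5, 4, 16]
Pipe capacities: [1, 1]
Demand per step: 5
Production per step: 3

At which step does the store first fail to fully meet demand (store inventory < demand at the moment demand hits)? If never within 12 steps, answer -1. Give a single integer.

Step 1: demand=5,sold=5 ship[1->2]=1 ship[0->1]=1 prod=3 -> [7 4 12]
Step 2: demand=5,sold=5 ship[1->2]=1 ship[0->1]=1 prod=3 -> [9 4 8]
Step 3: demand=5,sold=5 ship[1->2]=1 ship[0->1]=1 prod=3 -> [11 4 4]
Step 4: demand=5,sold=4 ship[1->2]=1 ship[0->1]=1 prod=3 -> [13 4 1]
Step 5: demand=5,sold=1 ship[1->2]=1 ship[0->1]=1 prod=3 -> [15 4 1]
Step 6: demand=5,sold=1 ship[1->2]=1 ship[0->1]=1 prod=3 -> [17 4 1]
Step 7: demand=5,sold=1 ship[1->2]=1 ship[0->1]=1 prod=3 -> [19 4 1]
Step 8: demand=5,sold=1 ship[1->2]=1 ship[0->1]=1 prod=3 -> [21 4 1]
Step 9: demand=5,sold=1 ship[1->2]=1 ship[0->1]=1 prod=3 -> [23 4 1]
Step 10: demand=5,sold=1 ship[1->2]=1 ship[0->1]=1 prod=3 -> [25 4 1]
Step 11: demand=5,sold=1 ship[1->2]=1 ship[0->1]=1 prod=3 -> [27 4 1]
Step 12: demand=5,sold=1 ship[1->2]=1 ship[0->1]=1 prod=3 -> [29 4 1]
First stockout at step 4

4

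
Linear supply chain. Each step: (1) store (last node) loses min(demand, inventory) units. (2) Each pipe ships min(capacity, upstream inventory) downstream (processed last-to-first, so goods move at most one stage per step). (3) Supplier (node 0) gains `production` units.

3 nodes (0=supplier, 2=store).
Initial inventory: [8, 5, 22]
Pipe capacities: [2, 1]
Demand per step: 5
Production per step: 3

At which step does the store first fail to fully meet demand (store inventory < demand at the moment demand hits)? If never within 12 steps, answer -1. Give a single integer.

Step 1: demand=5,sold=5 ship[1->2]=1 ship[0->1]=2 prod=3 -> [9 6 18]
Step 2: demand=5,sold=5 ship[1->2]=1 ship[0->1]=2 prod=3 -> [10 7 14]
Step 3: demand=5,sold=5 ship[1->2]=1 ship[0->1]=2 prod=3 -> [11 8 10]
Step 4: demand=5,sold=5 ship[1->2]=1 ship[0->1]=2 prod=3 -> [12 9 6]
Step 5: demand=5,sold=5 ship[1->2]=1 ship[0->1]=2 prod=3 -> [13 10 2]
Step 6: demand=5,sold=2 ship[1->2]=1 ship[0->1]=2 prod=3 -> [14 11 1]
Step 7: demand=5,sold=1 ship[1->2]=1 ship[0->1]=2 prod=3 -> [15 12 1]
Step 8: demand=5,sold=1 ship[1->2]=1 ship[0->1]=2 prod=3 -> [16 13 1]
Step 9: demand=5,sold=1 ship[1->2]=1 ship[0->1]=2 prod=3 -> [17 14 1]
Step 10: demand=5,sold=1 ship[1->2]=1 ship[0->1]=2 prod=3 -> [18 15 1]
Step 11: demand=5,sold=1 ship[1->2]=1 ship[0->1]=2 prod=3 -> [19 16 1]
Step 12: demand=5,sold=1 ship[1->2]=1 ship[0->1]=2 prod=3 -> [20 17 1]
First stockout at step 6

6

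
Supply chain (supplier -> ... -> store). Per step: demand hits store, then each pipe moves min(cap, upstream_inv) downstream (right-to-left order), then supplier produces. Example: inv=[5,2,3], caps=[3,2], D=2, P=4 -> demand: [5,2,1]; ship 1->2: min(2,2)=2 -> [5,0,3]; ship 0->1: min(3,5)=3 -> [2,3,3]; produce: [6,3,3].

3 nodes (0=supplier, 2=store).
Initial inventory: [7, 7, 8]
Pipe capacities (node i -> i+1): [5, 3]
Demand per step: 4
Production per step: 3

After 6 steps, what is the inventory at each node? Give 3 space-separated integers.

Step 1: demand=4,sold=4 ship[1->2]=3 ship[0->1]=5 prod=3 -> inv=[5 9 7]
Step 2: demand=4,sold=4 ship[1->2]=3 ship[0->1]=5 prod=3 -> inv=[3 11 6]
Step 3: demand=4,sold=4 ship[1->2]=3 ship[0->1]=3 prod=3 -> inv=[3 11 5]
Step 4: demand=4,sold=4 ship[1->2]=3 ship[0->1]=3 prod=3 -> inv=[3 11 4]
Step 5: demand=4,sold=4 ship[1->2]=3 ship[0->1]=3 prod=3 -> inv=[3 11 3]
Step 6: demand=4,sold=3 ship[1->2]=3 ship[0->1]=3 prod=3 -> inv=[3 11 3]

3 11 3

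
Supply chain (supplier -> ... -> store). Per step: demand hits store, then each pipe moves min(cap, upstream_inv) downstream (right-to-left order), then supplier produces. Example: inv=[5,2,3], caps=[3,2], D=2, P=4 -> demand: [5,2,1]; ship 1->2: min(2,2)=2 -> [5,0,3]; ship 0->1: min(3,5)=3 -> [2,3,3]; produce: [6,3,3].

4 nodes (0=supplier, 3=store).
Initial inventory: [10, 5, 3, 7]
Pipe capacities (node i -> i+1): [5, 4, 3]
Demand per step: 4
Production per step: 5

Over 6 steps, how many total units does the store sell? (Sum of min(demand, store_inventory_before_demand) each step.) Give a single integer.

Step 1: sold=4 (running total=4) -> [10 6 4 6]
Step 2: sold=4 (running total=8) -> [10 7 5 5]
Step 3: sold=4 (running total=12) -> [10 8 6 4]
Step 4: sold=4 (running total=16) -> [10 9 7 3]
Step 5: sold=3 (running total=19) -> [10 10 8 3]
Step 6: sold=3 (running total=22) -> [10 11 9 3]

Answer: 22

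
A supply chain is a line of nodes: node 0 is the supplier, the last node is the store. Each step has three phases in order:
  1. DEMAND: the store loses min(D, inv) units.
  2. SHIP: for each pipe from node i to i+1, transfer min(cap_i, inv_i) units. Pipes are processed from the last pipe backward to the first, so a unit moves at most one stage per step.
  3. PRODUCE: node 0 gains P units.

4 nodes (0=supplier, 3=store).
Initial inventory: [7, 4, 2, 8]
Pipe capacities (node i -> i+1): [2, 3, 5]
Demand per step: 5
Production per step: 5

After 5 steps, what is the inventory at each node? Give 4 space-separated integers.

Step 1: demand=5,sold=5 ship[2->3]=2 ship[1->2]=3 ship[0->1]=2 prod=5 -> inv=[10 3 3 5]
Step 2: demand=5,sold=5 ship[2->3]=3 ship[1->2]=3 ship[0->1]=2 prod=5 -> inv=[13 2 3 3]
Step 3: demand=5,sold=3 ship[2->3]=3 ship[1->2]=2 ship[0->1]=2 prod=5 -> inv=[16 2 2 3]
Step 4: demand=5,sold=3 ship[2->3]=2 ship[1->2]=2 ship[0->1]=2 prod=5 -> inv=[19 2 2 2]
Step 5: demand=5,sold=2 ship[2->3]=2 ship[1->2]=2 ship[0->1]=2 prod=5 -> inv=[22 2 2 2]

22 2 2 2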